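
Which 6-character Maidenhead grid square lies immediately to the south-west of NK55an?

NK45xm

Longitude subsquare a = 0; −1 → -1, wraps to 23 = x, carry into square.
Longitude square 5; −1 → 4.
Latitude subsquare n = 13; −1 → 12 = m.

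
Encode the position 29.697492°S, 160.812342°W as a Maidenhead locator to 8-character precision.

AG90oh22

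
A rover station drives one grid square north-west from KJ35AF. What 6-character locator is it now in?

KJ25xg

Longitude subsquare a = 0; −1 → -1, wraps to 23 = x, carry into square.
Longitude square 3; −1 → 2.
Latitude subsquare f = 5; +1 → 6 = g.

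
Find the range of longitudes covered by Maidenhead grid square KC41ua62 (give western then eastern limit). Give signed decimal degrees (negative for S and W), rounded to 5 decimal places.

29.71667, 29.72500

Field K=10, C=2: +10·20° lon, +2·10° lat → SW at lon 20°, lat -70°.
Square 4, 1: +4·2° lon, +1·1° lat → SW at lon 28°, lat -69°.
Subsquare u=20, a=0: +20·0.0833333° lon, +0·0.0416667° lat → SW at lon 29.6667°, lat -69°.
Extended square 6, 2: +6·0.00833333° lon, +2·0.00416667° lat → SW at lon 29.7167°, lat -68.9917°.
Cell spans 0.00833333° lon × 0.00416667° lat.
west 29.71667, east 29.72500.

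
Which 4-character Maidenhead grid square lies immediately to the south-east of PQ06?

Longitude square 0; +1 → 1.
Latitude square 6; −1 → 5.

PQ15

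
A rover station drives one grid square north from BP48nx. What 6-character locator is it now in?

BP49na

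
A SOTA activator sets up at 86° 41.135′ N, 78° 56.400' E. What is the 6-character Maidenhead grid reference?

MR96lq

Offset from 180°W / 90°S: lon 258.9400°, lat 176.6856°.
Field: lon ⌊258.9400/20⌋ = 12 → M; lat ⌊176.6856/10⌋ = 17 → R.
Square: lon ⌊18.9400/2⌋ = 9; lat ⌊6.6856/1⌋ = 6.
Subsquare: lon ⌊0.9400/0.0833333⌋ = 11 → l; lat ⌊0.6856/0.0416667⌋ = 16 → q.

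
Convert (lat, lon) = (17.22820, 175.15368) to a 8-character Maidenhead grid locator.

RK77nf84

Shift to the Maidenhead origin (180°W, 90°S): lon 355.15368, lat 107.22820.
Field: lon ⌊355.15368/20⌋ = 17 → R; lat ⌊107.22820/10⌋ = 10 → K.
Square: lon ⌊15.15368/2⌋ = 7; lat ⌊7.22820/1⌋ = 7.
Subsquare: lon ⌊1.15368/0.0833333⌋ = 13 → n; lat ⌊0.22820/0.0416667⌋ = 5 → f.
Extended square: lon ⌊0.07035/0.00833333⌋ = 8; lat ⌊0.01987/0.00416667⌋ = 4.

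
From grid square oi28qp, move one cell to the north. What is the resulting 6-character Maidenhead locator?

Latitude subsquare p = 15; +1 → 16 = q.
The longitude characters are unchanged.

OI28qq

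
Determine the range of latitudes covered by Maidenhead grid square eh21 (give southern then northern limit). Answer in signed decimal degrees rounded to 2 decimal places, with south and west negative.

-19.00, -18.00

Field E=4, H=7: +4·20° lon, +7·10° lat → SW at lon -100°, lat -20°.
Square 2, 1: +2·2° lon, +1·1° lat → SW at lon -96°, lat -19°.
Cell spans 2° lon × 1° lat.
south -19.00, north -18.00.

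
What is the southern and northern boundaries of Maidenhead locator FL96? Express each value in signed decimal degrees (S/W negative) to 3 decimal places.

26.000, 27.000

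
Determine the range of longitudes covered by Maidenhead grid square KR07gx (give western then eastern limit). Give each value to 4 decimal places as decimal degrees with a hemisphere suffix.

20.5000° E, 20.5833° E

Field K=10, R=17: +10·20° lon, +17·10° lat → SW at lon 20°, lat 80°.
Square 0, 7: +0·2° lon, +7·1° lat → SW at lon 20°, lat 87°.
Subsquare g=6, x=23: +6·0.0833333° lon, +23·0.0416667° lat → SW at lon 20.5°, lat 87.9583°.
Cell spans 0.0833333° lon × 0.0416667° lat.
west 20.5000° E, east 20.5833° E.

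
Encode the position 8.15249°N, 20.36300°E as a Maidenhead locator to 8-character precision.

KJ08ed36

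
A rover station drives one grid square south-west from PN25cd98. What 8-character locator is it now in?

PN25cd87

Longitude extended square 9; −1 → 8.
Latitude extended square 8; −1 → 7.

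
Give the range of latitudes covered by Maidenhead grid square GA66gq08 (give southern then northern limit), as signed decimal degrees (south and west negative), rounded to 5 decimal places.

Field G=6, A=0: +6·20° lon, +0·10° lat → SW at lon -60°, lat -90°.
Square 6, 6: +6·2° lon, +6·1° lat → SW at lon -48°, lat -84°.
Subsquare g=6, q=16: +6·0.0833333° lon, +16·0.0416667° lat → SW at lon -47.5°, lat -83.3333°.
Extended square 0, 8: +0·0.00833333° lon, +8·0.00416667° lat → SW at lon -47.5°, lat -83.3°.
Cell spans 0.00833333° lon × 0.00416667° lat.
south -83.30000, north -83.29583.

-83.30000, -83.29583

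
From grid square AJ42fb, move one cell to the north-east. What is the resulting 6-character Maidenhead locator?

AJ42gc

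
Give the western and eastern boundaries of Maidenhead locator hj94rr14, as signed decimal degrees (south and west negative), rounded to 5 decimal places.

-20.57500, -20.56667

Field H=7, J=9: +7·20° lon, +9·10° lat → SW at lon -40°, lat 0°.
Square 9, 4: +9·2° lon, +4·1° lat → SW at lon -22°, lat 4°.
Subsquare r=17, r=17: +17·0.0833333° lon, +17·0.0416667° lat → SW at lon -20.5833°, lat 4.70833°.
Extended square 1, 4: +1·0.00833333° lon, +4·0.00416667° lat → SW at lon -20.575°, lat 4.725°.
Cell spans 0.00833333° lon × 0.00416667° lat.
west -20.57500, east -20.56667.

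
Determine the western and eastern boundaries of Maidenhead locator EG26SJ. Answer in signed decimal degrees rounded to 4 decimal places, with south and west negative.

Field E=4, G=6: +4·20° lon, +6·10° lat → SW at lon -100°, lat -30°.
Square 2, 6: +2·2° lon, +6·1° lat → SW at lon -96°, lat -24°.
Subsquare s=18, j=9: +18·0.0833333° lon, +9·0.0416667° lat → SW at lon -94.5°, lat -23.625°.
Cell spans 0.0833333° lon × 0.0416667° lat.
west -94.5000, east -94.4167.

-94.5000, -94.4167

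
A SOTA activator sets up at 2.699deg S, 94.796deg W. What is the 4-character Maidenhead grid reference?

EI27

Add 180° to longitude and 90° to latitude: 85.20, 87.30.
Field: 85.20/20 → 4 → E, 87.30/10 → 8 → I; chars EI.
Square: 5.20/2 → 2, 7.30/1 → 7; chars 27.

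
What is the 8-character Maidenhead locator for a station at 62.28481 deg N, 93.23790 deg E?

NP62og88

Shift to the Maidenhead origin (180°W, 90°S): lon 273.23790, lat 152.28481.
Field: 273.23790/20 → 13 → N, 152.28481/10 → 15 → P; chars NP.
Square: 13.23790/2 → 6, 2.28481/1 → 2; chars 62.
Subsquare: 1.23790/0.0833333 → 14 → o, 0.28481/0.0416667 → 6 → g; chars og.
Extended square: 0.07123/0.00833333 → 8, 0.03481/0.00416667 → 8; chars 88.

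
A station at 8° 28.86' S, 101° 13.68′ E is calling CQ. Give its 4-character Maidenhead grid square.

OI01

Offset from 180°W / 90°S: lon 281.23°, lat 81.52°.
Field (20°×10°, letters A–R): lon ⌊281.23/20⌋ = 14 → O; lat ⌊81.52/10⌋ = 8 → I.
Square (2°×1°, digits 0–9): lon ⌊1.23/2⌋ = 0; lat ⌊1.52/1⌋ = 1.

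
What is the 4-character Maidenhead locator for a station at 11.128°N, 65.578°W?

FK71

Offset from 180°W / 90°S: lon 114.42°, lat 101.13°.
Field (20°×10°, letters A–R): 114.42/20 → 5 → F, 101.13/10 → 10 → K; chars FK.
Square (2°×1°, digits 0–9): 14.42/2 → 7, 1.13/1 → 1; chars 71.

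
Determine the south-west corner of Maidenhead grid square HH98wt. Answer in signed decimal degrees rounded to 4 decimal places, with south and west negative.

Field H=7, H=7: +7·20° lon, +7·10° lat → SW at lon -40°, lat -20°.
Square 9, 8: +9·2° lon, +8·1° lat → SW at lon -22°, lat -12°.
Subsquare w=22, t=19: +22·0.0833333° lon, +19·0.0416667° lat → SW at lon -20.1667°, lat -11.2083°.
latitude -11.2083, longitude -20.1667.

-11.2083, -20.1667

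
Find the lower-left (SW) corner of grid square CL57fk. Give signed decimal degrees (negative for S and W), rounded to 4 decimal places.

Field C=2, L=11: +2·20° lon, +11·10° lat → SW at lon -140°, lat 20°.
Square 5, 7: +5·2° lon, +7·1° lat → SW at lon -130°, lat 27°.
Subsquare f=5, k=10: +5·0.0833333° lon, +10·0.0416667° lat → SW at lon -129.583°, lat 27.4167°.
latitude 27.4167, longitude -129.5833.

27.4167, -129.5833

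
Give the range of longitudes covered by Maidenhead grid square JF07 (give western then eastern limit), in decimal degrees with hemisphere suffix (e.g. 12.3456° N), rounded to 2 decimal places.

0.00° E, 2.00° E

Field J=9, F=5: +9·20° lon, +5·10° lat → SW at lon 0°, lat -40°.
Square 0, 7: +0·2° lon, +7·1° lat → SW at lon 0°, lat -33°.
Cell spans 2° lon × 1° lat.
west 0.00° E, east 2.00° E.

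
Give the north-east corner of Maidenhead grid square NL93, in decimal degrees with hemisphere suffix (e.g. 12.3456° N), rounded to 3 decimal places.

Field N=13, L=11: +13·20° lon, +11·10° lat → SW at lon 80°, lat 20°.
Square 9, 3: +9·2° lon, +3·1° lat → SW at lon 98°, lat 23°.
Cell spans 2° lon × 1° lat. NE corner is SW corner plus one full cell.
latitude 24.000° N, longitude 100.000° E.

24.000° N, 100.000° E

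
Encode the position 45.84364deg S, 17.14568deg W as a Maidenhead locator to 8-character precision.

Shift to the Maidenhead origin (180°W, 90°S): lon 162.85432, lat 44.15636.
Field: lon ⌊162.85432/20⌋ = 8 → I; lat ⌊44.15636/10⌋ = 4 → E.
Square: lon ⌊2.85432/2⌋ = 1; lat ⌊4.15636/1⌋ = 4.
Subsquare: lon ⌊0.85432/0.0833333⌋ = 10 → k; lat ⌊0.15636/0.0416667⌋ = 3 → d.
Extended square: lon ⌊0.02099/0.00833333⌋ = 2; lat ⌊0.03136/0.00416667⌋ = 7.

IE14kd27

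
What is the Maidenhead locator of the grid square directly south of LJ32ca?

LJ31cx

Latitude subsquare a = 0; −1 → -1, wraps to 23 = x, carry into square.
Latitude square 2; −1 → 1.
The longitude characters are unchanged.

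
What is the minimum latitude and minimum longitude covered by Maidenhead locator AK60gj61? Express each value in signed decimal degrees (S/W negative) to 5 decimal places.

10.37917, -167.45000

Field A=0, K=10: +0·20° lon, +10·10° lat → SW at lon -180°, lat 10°.
Square 6, 0: +6·2° lon, +0·1° lat → SW at lon -168°, lat 10°.
Subsquare g=6, j=9: +6·0.0833333° lon, +9·0.0416667° lat → SW at lon -167.5°, lat 10.375°.
Extended square 6, 1: +6·0.00833333° lon, +1·0.00416667° lat → SW at lon -167.45°, lat 10.3792°.
latitude 10.37917, longitude -167.45000.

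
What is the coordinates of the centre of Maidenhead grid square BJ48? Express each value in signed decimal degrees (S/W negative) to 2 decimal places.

8.50, -151.00

Field B=1, J=9: +1·20° lon, +9·10° lat → SW at lon -160°, lat 0°.
Square 4, 8: +4·2° lon, +8·1° lat → SW at lon -152°, lat 8°.
Cell spans 2° lon × 1° lat. Centre is SW corner plus half of each.
latitude 8.50, longitude -151.00.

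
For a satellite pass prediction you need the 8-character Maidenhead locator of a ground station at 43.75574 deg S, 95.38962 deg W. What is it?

EE26hf38

Offset from 180°W / 90°S: lon 84.61038°, lat 46.24426°.
Field: 84.61038/20 → 4 → E, 46.24426/10 → 4 → E; chars EE.
Square: 4.61038/2 → 2, 6.24426/1 → 6; chars 26.
Subsquare: 0.61038/0.0833333 → 7 → h, 0.24426/0.0416667 → 5 → f; chars hf.
Extended square: 0.02705/0.00833333 → 3, 0.03593/0.00416667 → 8; chars 38.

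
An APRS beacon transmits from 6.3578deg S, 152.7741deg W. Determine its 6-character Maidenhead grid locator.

BI33op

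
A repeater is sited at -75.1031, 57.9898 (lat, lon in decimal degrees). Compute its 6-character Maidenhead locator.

Offset from 180°W / 90°S: lon 237.9898°, lat 14.8969°.
Field: lon ⌊237.9898/20⌋ = 11 → L; lat ⌊14.8969/10⌋ = 1 → B.
Square: lon ⌊17.9898/2⌋ = 8; lat ⌊4.8969/1⌋ = 4.
Subsquare: lon ⌊1.9898/0.0833333⌋ = 23 → x; lat ⌊0.8969/0.0416667⌋ = 21 → v.

LB84xv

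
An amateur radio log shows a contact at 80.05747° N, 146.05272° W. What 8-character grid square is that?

Shift to the Maidenhead origin (180°W, 90°S): lon 33.94728, lat 170.05747.
Field: 33.94728/20 → 1 → B, 170.05747/10 → 17 → R; chars BR.
Square: 13.94728/2 → 6, 0.05747/1 → 0; chars 60.
Subsquare: 1.94728/0.0833333 → 23 → x, 0.05747/0.0416667 → 1 → b; chars xb.
Extended square: 0.03061/0.00833333 → 3, 0.01580/0.00416667 → 3; chars 33.

BR60xb33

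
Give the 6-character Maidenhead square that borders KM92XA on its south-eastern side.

LM01ax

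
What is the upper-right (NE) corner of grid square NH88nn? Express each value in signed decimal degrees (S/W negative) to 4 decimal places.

Field N=13, H=7: +13·20° lon, +7·10° lat → SW at lon 80°, lat -20°.
Square 8, 8: +8·2° lon, +8·1° lat → SW at lon 96°, lat -12°.
Subsquare n=13, n=13: +13·0.0833333° lon, +13·0.0416667° lat → SW at lon 97.0833°, lat -11.4583°.
Cell spans 0.0833333° lon × 0.0416667° lat. NE corner is SW corner plus one full cell.
latitude -11.4167, longitude 97.1667.

-11.4167, 97.1667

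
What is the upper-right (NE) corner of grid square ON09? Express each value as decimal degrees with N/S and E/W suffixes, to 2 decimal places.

50.00° N, 102.00° E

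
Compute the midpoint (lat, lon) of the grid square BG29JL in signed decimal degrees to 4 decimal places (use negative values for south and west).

-20.5208, -155.2083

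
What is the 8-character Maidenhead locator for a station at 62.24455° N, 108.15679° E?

OP42bf88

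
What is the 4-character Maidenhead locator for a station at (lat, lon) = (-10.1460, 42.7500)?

LH19

Add 180° to longitude and 90° to latitude: 222.75, 79.85.
Field (20°×10°, letters A–R): lon ⌊222.75/20⌋ = 11 → L; lat ⌊79.85/10⌋ = 7 → H.
Square (2°×1°, digits 0–9): lon ⌊2.75/2⌋ = 1; lat ⌊9.85/1⌋ = 9.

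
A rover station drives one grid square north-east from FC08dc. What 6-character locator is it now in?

Longitude subsquare d = 3; +1 → 4 = e.
Latitude subsquare c = 2; +1 → 3 = d.

FC08ed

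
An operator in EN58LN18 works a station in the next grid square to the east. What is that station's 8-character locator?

EN58ln28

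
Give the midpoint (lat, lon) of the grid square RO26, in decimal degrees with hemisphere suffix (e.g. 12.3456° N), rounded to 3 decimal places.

56.500° N, 165.000° E

Field R=17, O=14: +17·20° lon, +14·10° lat → SW at lon 160°, lat 50°.
Square 2, 6: +2·2° lon, +6·1° lat → SW at lon 164°, lat 56°.
Cell spans 2° lon × 1° lat. Centre is SW corner plus half of each.
latitude 56.500° N, longitude 165.000° E.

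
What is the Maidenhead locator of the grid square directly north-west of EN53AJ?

EN43xk

Longitude subsquare a = 0; −1 → -1, wraps to 23 = x, carry into square.
Longitude square 5; −1 → 4.
Latitude subsquare j = 9; +1 → 10 = k.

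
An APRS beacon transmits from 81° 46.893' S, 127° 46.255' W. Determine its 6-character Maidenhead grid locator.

CA68cf

Shift to the Maidenhead origin (180°W, 90°S): lon 52.2291, lat 8.2185.
Field: 52.2291/20 → 2 → C, 8.2185/10 → 0 → A; chars CA.
Square: 12.2291/2 → 6, 8.2185/1 → 8; chars 68.
Subsquare: 0.2291/0.0833333 → 2 → c, 0.2185/0.0416667 → 5 → f; chars cf.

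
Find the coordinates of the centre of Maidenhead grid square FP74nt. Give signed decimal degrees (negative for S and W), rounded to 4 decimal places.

64.8125, -64.8750

Field F=5, P=15: +5·20° lon, +15·10° lat → SW at lon -80°, lat 60°.
Square 7, 4: +7·2° lon, +4·1° lat → SW at lon -66°, lat 64°.
Subsquare n=13, t=19: +13·0.0833333° lon, +19·0.0416667° lat → SW at lon -64.9167°, lat 64.7917°.
Cell spans 0.0833333° lon × 0.0416667° lat. Centre is SW corner plus half of each.
latitude 64.8125, longitude -64.8750.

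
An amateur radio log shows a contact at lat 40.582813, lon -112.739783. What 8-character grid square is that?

Add 180° to longitude and 90° to latitude: 67.26022, 130.58281.
Field: 67.26022/20 → 3 → D, 130.58281/10 → 13 → N; chars DN.
Square: 7.26022/2 → 3, 0.58281/1 → 0; chars 30.
Subsquare: 1.26022/0.0833333 → 15 → p, 0.58281/0.0416667 → 13 → n; chars pn.
Extended square: 0.01022/0.00833333 → 1, 0.04115/0.00416667 → 9; chars 19.

DN30pn19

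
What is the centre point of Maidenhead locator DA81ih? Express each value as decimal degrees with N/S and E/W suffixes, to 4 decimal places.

Field D=3, A=0: +3·20° lon, +0·10° lat → SW at lon -120°, lat -90°.
Square 8, 1: +8·2° lon, +1·1° lat → SW at lon -104°, lat -89°.
Subsquare i=8, h=7: +8·0.0833333° lon, +7·0.0416667° lat → SW at lon -103.333°, lat -88.7083°.
Cell spans 0.0833333° lon × 0.0416667° lat. Centre is SW corner plus half of each.
latitude 88.6875° S, longitude 103.2917° W.

88.6875° S, 103.2917° W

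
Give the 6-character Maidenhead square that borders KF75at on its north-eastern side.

Longitude subsquare a = 0; +1 → 1 = b.
Latitude subsquare t = 19; +1 → 20 = u.

KF75bu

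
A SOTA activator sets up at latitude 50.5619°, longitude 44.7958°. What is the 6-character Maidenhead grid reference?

LO20jn

Offset from 180°W / 90°S: lon 224.7958°, lat 140.5619°.
Field: lon ⌊224.7958/20⌋ = 11 → L; lat ⌊140.5619/10⌋ = 14 → O.
Square: lon ⌊4.7958/2⌋ = 2; lat ⌊0.5619/1⌋ = 0.
Subsquare: lon ⌊0.7958/0.0833333⌋ = 9 → j; lat ⌊0.5619/0.0416667⌋ = 13 → n.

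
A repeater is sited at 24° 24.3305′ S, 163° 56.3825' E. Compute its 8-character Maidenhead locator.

RG15xo22

Add 180° to longitude and 90° to latitude: 343.93971, 65.59449.
Field: lon ⌊343.93971/20⌋ = 17 → R; lat ⌊65.59449/10⌋ = 6 → G.
Square: lon ⌊3.93971/2⌋ = 1; lat ⌊5.59449/1⌋ = 5.
Subsquare: lon ⌊1.93971/0.0833333⌋ = 23 → x; lat ⌊0.59449/0.0416667⌋ = 14 → o.
Extended square: lon ⌊0.02304/0.00833333⌋ = 2; lat ⌊0.01116/0.00416667⌋ = 2.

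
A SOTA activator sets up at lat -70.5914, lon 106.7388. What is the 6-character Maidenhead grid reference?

Offset from 180°W / 90°S: lon 286.7388°, lat 19.4086°.
Field: 286.7388/20 → 14 → O, 19.4086/10 → 1 → B; chars OB.
Square: 6.7388/2 → 3, 9.4086/1 → 9; chars 39.
Subsquare: 0.7388/0.0833333 → 8 → i, 0.4086/0.0416667 → 9 → j; chars ij.

OB39ij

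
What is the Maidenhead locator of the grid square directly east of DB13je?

Longitude subsquare j = 9; +1 → 10 = k.
The latitude characters are unchanged.

DB13ke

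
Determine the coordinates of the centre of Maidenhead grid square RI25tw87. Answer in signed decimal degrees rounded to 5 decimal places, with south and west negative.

Field R=17, I=8: +17·20° lon, +8·10° lat → SW at lon 160°, lat -10°.
Square 2, 5: +2·2° lon, +5·1° lat → SW at lon 164°, lat -5°.
Subsquare t=19, w=22: +19·0.0833333° lon, +22·0.0416667° lat → SW at lon 165.583°, lat -4.08333°.
Extended square 8, 7: +8·0.00833333° lon, +7·0.00416667° lat → SW at lon 165.65°, lat -4.05417°.
Cell spans 0.00833333° lon × 0.00416667° lat. Centre is SW corner plus half of each.
latitude -4.05208, longitude 165.65417.

-4.05208, 165.65417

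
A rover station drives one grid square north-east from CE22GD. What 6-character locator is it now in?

CE22he

Longitude subsquare g = 6; +1 → 7 = h.
Latitude subsquare d = 3; +1 → 4 = e.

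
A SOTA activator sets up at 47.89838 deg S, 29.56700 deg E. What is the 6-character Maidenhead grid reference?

Shift to the Maidenhead origin (180°W, 90°S): lon 209.5670, lat 42.1016.
Field: lon ⌊209.5670/20⌋ = 10 → K; lat ⌊42.1016/10⌋ = 4 → E.
Square: lon ⌊9.5670/2⌋ = 4; lat ⌊2.1016/1⌋ = 2.
Subsquare: lon ⌊1.5670/0.0833333⌋ = 18 → s; lat ⌊0.1016/0.0416667⌋ = 2 → c.

KE42sc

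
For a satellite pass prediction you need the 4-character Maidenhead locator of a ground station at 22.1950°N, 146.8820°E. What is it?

QL32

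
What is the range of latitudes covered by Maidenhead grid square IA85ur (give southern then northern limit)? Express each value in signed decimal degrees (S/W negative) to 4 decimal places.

-84.2917, -84.2500

Field I=8, A=0: +8·20° lon, +0·10° lat → SW at lon -20°, lat -90°.
Square 8, 5: +8·2° lon, +5·1° lat → SW at lon -4°, lat -85°.
Subsquare u=20, r=17: +20·0.0833333° lon, +17·0.0416667° lat → SW at lon -2.33333°, lat -84.2917°.
Cell spans 0.0833333° lon × 0.0416667° lat.
south -84.2917, north -84.2500.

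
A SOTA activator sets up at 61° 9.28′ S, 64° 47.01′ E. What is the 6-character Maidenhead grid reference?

MC28ju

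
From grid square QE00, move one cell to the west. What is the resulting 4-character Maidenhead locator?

PE90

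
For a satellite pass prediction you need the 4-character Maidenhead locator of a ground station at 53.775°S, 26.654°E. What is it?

KD36

Shift to the Maidenhead origin (180°W, 90°S): lon 206.65, lat 36.23.
Field: lon ⌊206.65/20⌋ = 10 → K; lat ⌊36.23/10⌋ = 3 → D.
Square: lon ⌊6.65/2⌋ = 3; lat ⌊6.23/1⌋ = 6.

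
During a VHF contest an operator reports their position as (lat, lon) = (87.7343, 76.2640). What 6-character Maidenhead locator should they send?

MR87dr

Add 180° to longitude and 90° to latitude: 256.2640, 177.7343.
Field: lon ⌊256.2640/20⌋ = 12 → M; lat ⌊177.7343/10⌋ = 17 → R.
Square: lon ⌊16.2640/2⌋ = 8; lat ⌊7.7343/1⌋ = 7.
Subsquare: lon ⌊0.2640/0.0833333⌋ = 3 → d; lat ⌊0.7343/0.0416667⌋ = 17 → r.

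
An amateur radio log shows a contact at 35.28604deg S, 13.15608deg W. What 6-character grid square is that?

IF34kr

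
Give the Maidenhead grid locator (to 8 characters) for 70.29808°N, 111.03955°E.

Shift to the Maidenhead origin (180°W, 90°S): lon 291.03955, lat 160.29808.
Field: lon ⌊291.03955/20⌋ = 14 → O; lat ⌊160.29808/10⌋ = 16 → Q.
Square: lon ⌊11.03955/2⌋ = 5; lat ⌊0.29808/1⌋ = 0.
Subsquare: lon ⌊1.03955/0.0833333⌋ = 12 → m; lat ⌊0.29808/0.0416667⌋ = 7 → h.
Extended square: lon ⌊0.03955/0.00833333⌋ = 4; lat ⌊0.00641/0.00416667⌋ = 1.

OQ50mh41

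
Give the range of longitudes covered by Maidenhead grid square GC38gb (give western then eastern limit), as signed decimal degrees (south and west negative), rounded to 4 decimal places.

Field G=6, C=2: +6·20° lon, +2·10° lat → SW at lon -60°, lat -70°.
Square 3, 8: +3·2° lon, +8·1° lat → SW at lon -54°, lat -62°.
Subsquare g=6, b=1: +6·0.0833333° lon, +1·0.0416667° lat → SW at lon -53.5°, lat -61.9583°.
Cell spans 0.0833333° lon × 0.0416667° lat.
west -53.5000, east -53.4167.

-53.5000, -53.4167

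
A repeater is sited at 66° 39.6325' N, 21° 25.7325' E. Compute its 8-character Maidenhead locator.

KP06rp18

Shift to the Maidenhead origin (180°W, 90°S): lon 201.42888, lat 156.66054.
Field (20°×10°, letters A–R): lon ⌊201.42888/20⌋ = 10 → K; lat ⌊156.66054/10⌋ = 15 → P.
Square (2°×1°, digits 0–9): lon ⌊1.42888/2⌋ = 0; lat ⌊6.66054/1⌋ = 6.
Subsquare (5′×2.5′, letters a–x): lon ⌊1.42888/0.0833333⌋ = 17 → r; lat ⌊0.66054/0.0416667⌋ = 15 → p.
Extended square (30″×15″, digits 0–9): lon ⌊0.01221/0.00833333⌋ = 1; lat ⌊0.03554/0.00416667⌋ = 8.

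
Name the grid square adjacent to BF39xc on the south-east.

Longitude subsquare x = 23; +1 → 24, wraps to 0 = a, carry into square.
Longitude square 3; +1 → 4.
Latitude subsquare c = 2; −1 → 1 = b.

BF49ab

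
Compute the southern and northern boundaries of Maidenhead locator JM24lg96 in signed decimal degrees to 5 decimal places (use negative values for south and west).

34.27500, 34.27917

Field J=9, M=12: +9·20° lon, +12·10° lat → SW at lon 0°, lat 30°.
Square 2, 4: +2·2° lon, +4·1° lat → SW at lon 4°, lat 34°.
Subsquare l=11, g=6: +11·0.0833333° lon, +6·0.0416667° lat → SW at lon 4.91667°, lat 34.25°.
Extended square 9, 6: +9·0.00833333° lon, +6·0.00416667° lat → SW at lon 4.99167°, lat 34.275°.
Cell spans 0.00833333° lon × 0.00416667° lat.
south 34.27500, north 34.27917.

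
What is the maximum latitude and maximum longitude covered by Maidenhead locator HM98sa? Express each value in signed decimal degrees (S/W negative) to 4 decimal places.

38.0417, -20.4167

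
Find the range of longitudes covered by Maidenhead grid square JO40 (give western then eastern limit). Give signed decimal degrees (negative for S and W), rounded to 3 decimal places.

8.000, 10.000

Field J=9, O=14: +9·20° lon, +14·10° lat → SW at lon 0°, lat 50°.
Square 4, 0: +4·2° lon, +0·1° lat → SW at lon 8°, lat 50°.
Cell spans 2° lon × 1° lat.
west 8.000, east 10.000.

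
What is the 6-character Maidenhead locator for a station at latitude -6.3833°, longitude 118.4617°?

Offset from 180°W / 90°S: lon 298.4617°, lat 83.6167°.
Field: lon ⌊298.4617/20⌋ = 14 → O; lat ⌊83.6167/10⌋ = 8 → I.
Square: lon ⌊18.4617/2⌋ = 9; lat ⌊3.6167/1⌋ = 3.
Subsquare: lon ⌊0.4617/0.0833333⌋ = 5 → f; lat ⌊0.6167/0.0416667⌋ = 14 → o.

OI93fo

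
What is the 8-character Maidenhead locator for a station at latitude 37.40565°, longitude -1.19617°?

IM97jj67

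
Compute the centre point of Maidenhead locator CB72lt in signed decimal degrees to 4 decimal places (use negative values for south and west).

-77.1875, -125.0417

Field C=2, B=1: +2·20° lon, +1·10° lat → SW at lon -140°, lat -80°.
Square 7, 2: +7·2° lon, +2·1° lat → SW at lon -126°, lat -78°.
Subsquare l=11, t=19: +11·0.0833333° lon, +19·0.0416667° lat → SW at lon -125.083°, lat -77.2083°.
Cell spans 0.0833333° lon × 0.0416667° lat. Centre is SW corner plus half of each.
latitude -77.1875, longitude -125.0417.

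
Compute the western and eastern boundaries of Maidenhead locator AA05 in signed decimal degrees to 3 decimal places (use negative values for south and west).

Field A=0, A=0: +0·20° lon, +0·10° lat → SW at lon -180°, lat -90°.
Square 0, 5: +0·2° lon, +5·1° lat → SW at lon -180°, lat -85°.
Cell spans 2° lon × 1° lat.
west -180.000, east -178.000.

-180.000, -178.000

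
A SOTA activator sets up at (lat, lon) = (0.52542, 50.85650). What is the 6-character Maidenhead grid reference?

LJ50km

Add 180° to longitude and 90° to latitude: 230.8565, 90.5254.
Field: lon ⌊230.8565/20⌋ = 11 → L; lat ⌊90.5254/10⌋ = 9 → J.
Square: lon ⌊10.8565/2⌋ = 5; lat ⌊0.5254/1⌋ = 0.
Subsquare: lon ⌊0.8565/0.0833333⌋ = 10 → k; lat ⌊0.5254/0.0416667⌋ = 12 → m.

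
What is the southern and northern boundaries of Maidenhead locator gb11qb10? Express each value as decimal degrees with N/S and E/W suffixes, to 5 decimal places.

78.95833° S, 78.95417° S

Field G=6, B=1: +6·20° lon, +1·10° lat → SW at lon -60°, lat -80°.
Square 1, 1: +1·2° lon, +1·1° lat → SW at lon -58°, lat -79°.
Subsquare q=16, b=1: +16·0.0833333° lon, +1·0.0416667° lat → SW at lon -56.6667°, lat -78.9583°.
Extended square 1, 0: +1·0.00833333° lon, +0·0.00416667° lat → SW at lon -56.6583°, lat -78.9583°.
Cell spans 0.00833333° lon × 0.00416667° lat.
south 78.95833° S, north 78.95417° S.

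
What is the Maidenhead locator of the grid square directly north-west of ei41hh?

EI41gi

Longitude subsquare h = 7; −1 → 6 = g.
Latitude subsquare h = 7; +1 → 8 = i.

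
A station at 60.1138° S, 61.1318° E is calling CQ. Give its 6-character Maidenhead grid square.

MC09nv

Add 180° to longitude and 90° to latitude: 241.1318, 29.8862.
Field: 241.1318/20 → 12 → M, 29.8862/10 → 2 → C; chars MC.
Square: 1.1318/2 → 0, 9.8862/1 → 9; chars 09.
Subsquare: 1.1318/0.0833333 → 13 → n, 0.8862/0.0416667 → 21 → v; chars nv.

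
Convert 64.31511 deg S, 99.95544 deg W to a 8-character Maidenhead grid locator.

EC05aq54

Add 180° to longitude and 90° to latitude: 80.04456, 25.68489.
Field: lon ⌊80.04456/20⌋ = 4 → E; lat ⌊25.68489/10⌋ = 2 → C.
Square: lon ⌊0.04456/2⌋ = 0; lat ⌊5.68489/1⌋ = 5.
Subsquare: lon ⌊0.04456/0.0833333⌋ = 0 → a; lat ⌊0.68489/0.0416667⌋ = 16 → q.
Extended square: lon ⌊0.04456/0.00833333⌋ = 5; lat ⌊0.01822/0.00416667⌋ = 4.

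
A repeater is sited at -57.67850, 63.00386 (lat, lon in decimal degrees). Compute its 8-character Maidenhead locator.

Add 180° to longitude and 90° to latitude: 243.00386, 32.32150.
Field (20°×10°, letters A–R): lon ⌊243.00386/20⌋ = 12 → M; lat ⌊32.32150/10⌋ = 3 → D.
Square (2°×1°, digits 0–9): lon ⌊3.00386/2⌋ = 1; lat ⌊2.32150/1⌋ = 2.
Subsquare (5′×2.5′, letters a–x): lon ⌊1.00386/0.0833333⌋ = 12 → m; lat ⌊0.32150/0.0416667⌋ = 7 → h.
Extended square (30″×15″, digits 0–9): lon ⌊0.00386/0.00833333⌋ = 0; lat ⌊0.02983/0.00416667⌋ = 7.

MD12mh07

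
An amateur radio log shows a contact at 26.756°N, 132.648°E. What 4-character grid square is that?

Shift to the Maidenhead origin (180°W, 90°S): lon 312.65, lat 116.76.
Field: 312.65/20 → 15 → P, 116.76/10 → 11 → L; chars PL.
Square: 12.65/2 → 6, 6.76/1 → 6; chars 66.

PL66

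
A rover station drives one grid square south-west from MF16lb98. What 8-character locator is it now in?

MF16lb87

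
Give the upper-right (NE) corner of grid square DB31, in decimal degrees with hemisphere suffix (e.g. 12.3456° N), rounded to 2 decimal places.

Field D=3, B=1: +3·20° lon, +1·10° lat → SW at lon -120°, lat -80°.
Square 3, 1: +3·2° lon, +1·1° lat → SW at lon -114°, lat -79°.
Cell spans 2° lon × 1° lat. NE corner is SW corner plus one full cell.
latitude 78.00° S, longitude 112.00° W.

78.00° S, 112.00° W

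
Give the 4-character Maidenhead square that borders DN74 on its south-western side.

DN63

Longitude square 7; −1 → 6.
Latitude square 4; −1 → 3.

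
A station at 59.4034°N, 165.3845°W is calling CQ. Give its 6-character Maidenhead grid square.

Shift to the Maidenhead origin (180°W, 90°S): lon 14.6155, lat 149.4034.
Field: lon ⌊14.6155/20⌋ = 0 → A; lat ⌊149.4034/10⌋ = 14 → O.
Square: lon ⌊14.6155/2⌋ = 7; lat ⌊9.4034/1⌋ = 9.
Subsquare: lon ⌊0.6155/0.0833333⌋ = 7 → h; lat ⌊0.4034/0.0416667⌋ = 9 → j.

AO79hj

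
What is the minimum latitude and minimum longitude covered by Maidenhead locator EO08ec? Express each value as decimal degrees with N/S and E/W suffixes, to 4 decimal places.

Field E=4, O=14: +4·20° lon, +14·10° lat → SW at lon -100°, lat 50°.
Square 0, 8: +0·2° lon, +8·1° lat → SW at lon -100°, lat 58°.
Subsquare e=4, c=2: +4·0.0833333° lon, +2·0.0416667° lat → SW at lon -99.6667°, lat 58.0833°.
latitude 58.0833° N, longitude 99.6667° W.

58.0833° N, 99.6667° W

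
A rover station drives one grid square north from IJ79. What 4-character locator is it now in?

Latitude square 9; +1 → 10, wraps to 0, carry into field.
Latitude field J = 9; +1 → 10 = K.
The longitude characters are unchanged.

IK70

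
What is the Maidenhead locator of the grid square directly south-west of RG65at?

Longitude subsquare a = 0; −1 → -1, wraps to 23 = x, carry into square.
Longitude square 6; −1 → 5.
Latitude subsquare t = 19; −1 → 18 = s.

RG55xs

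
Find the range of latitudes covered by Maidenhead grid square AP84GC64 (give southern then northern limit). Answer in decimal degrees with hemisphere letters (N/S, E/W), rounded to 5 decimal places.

64.10000° N, 64.10417° N

Field A=0, P=15: +0·20° lon, +15·10° lat → SW at lon -180°, lat 60°.
Square 8, 4: +8·2° lon, +4·1° lat → SW at lon -164°, lat 64°.
Subsquare g=6, c=2: +6·0.0833333° lon, +2·0.0416667° lat → SW at lon -163.5°, lat 64.0833°.
Extended square 6, 4: +6·0.00833333° lon, +4·0.00416667° lat → SW at lon -163.45°, lat 64.1°.
Cell spans 0.00833333° lon × 0.00416667° lat.
south 64.10000° N, north 64.10417° N.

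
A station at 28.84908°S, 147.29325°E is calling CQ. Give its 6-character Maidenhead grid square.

QG31pd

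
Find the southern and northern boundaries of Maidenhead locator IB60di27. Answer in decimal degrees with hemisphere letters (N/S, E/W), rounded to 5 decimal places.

Field I=8, B=1: +8·20° lon, +1·10° lat → SW at lon -20°, lat -80°.
Square 6, 0: +6·2° lon, +0·1° lat → SW at lon -8°, lat -80°.
Subsquare d=3, i=8: +3·0.0833333° lon, +8·0.0416667° lat → SW at lon -7.75°, lat -79.6667°.
Extended square 2, 7: +2·0.00833333° lon, +7·0.00416667° lat → SW at lon -7.73333°, lat -79.6375°.
Cell spans 0.00833333° lon × 0.00416667° lat.
south 79.63750° S, north 79.63333° S.

79.63750° S, 79.63333° S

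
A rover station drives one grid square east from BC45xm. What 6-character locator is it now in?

BC55am

Longitude subsquare x = 23; +1 → 24, wraps to 0 = a, carry into square.
Longitude square 4; +1 → 5.
The latitude characters are unchanged.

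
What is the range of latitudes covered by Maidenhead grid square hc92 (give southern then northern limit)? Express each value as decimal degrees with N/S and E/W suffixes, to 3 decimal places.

68.000° S, 67.000° S

Field H=7, C=2: +7·20° lon, +2·10° lat → SW at lon -40°, lat -70°.
Square 9, 2: +9·2° lon, +2·1° lat → SW at lon -22°, lat -68°.
Cell spans 2° lon × 1° lat.
south 68.000° S, north 67.000° S.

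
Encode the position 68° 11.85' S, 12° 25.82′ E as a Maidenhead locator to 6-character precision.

Add 180° to longitude and 90° to latitude: 192.4303, 21.8025.
Field: lon ⌊192.4303/20⌋ = 9 → J; lat ⌊21.8025/10⌋ = 2 → C.
Square: lon ⌊12.4303/2⌋ = 6; lat ⌊1.8025/1⌋ = 1.
Subsquare: lon ⌊0.4303/0.0833333⌋ = 5 → f; lat ⌊0.8025/0.0416667⌋ = 19 → t.

JC61ft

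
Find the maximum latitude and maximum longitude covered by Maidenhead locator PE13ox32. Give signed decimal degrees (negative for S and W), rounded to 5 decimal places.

-46.02917, 123.20000

Field P=15, E=4: +15·20° lon, +4·10° lat → SW at lon 120°, lat -50°.
Square 1, 3: +1·2° lon, +3·1° lat → SW at lon 122°, lat -47°.
Subsquare o=14, x=23: +14·0.0833333° lon, +23·0.0416667° lat → SW at lon 123.167°, lat -46.0417°.
Extended square 3, 2: +3·0.00833333° lon, +2·0.00416667° lat → SW at lon 123.192°, lat -46.0333°.
Cell spans 0.00833333° lon × 0.00416667° lat. NE corner is SW corner plus one full cell.
latitude -46.02917, longitude 123.20000.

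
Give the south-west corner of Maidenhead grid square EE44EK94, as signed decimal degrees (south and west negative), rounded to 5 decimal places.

Field E=4, E=4: +4·20° lon, +4·10° lat → SW at lon -100°, lat -50°.
Square 4, 4: +4·2° lon, +4·1° lat → SW at lon -92°, lat -46°.
Subsquare e=4, k=10: +4·0.0833333° lon, +10·0.0416667° lat → SW at lon -91.6667°, lat -45.5833°.
Extended square 9, 4: +9·0.00833333° lon, +4·0.00416667° lat → SW at lon -91.5917°, lat -45.5667°.
latitude -45.56667, longitude -91.59167.

-45.56667, -91.59167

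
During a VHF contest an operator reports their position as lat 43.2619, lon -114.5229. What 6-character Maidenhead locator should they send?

Offset from 180°W / 90°S: lon 65.4771°, lat 133.2619°.
Field: lon ⌊65.4771/20⌋ = 3 → D; lat ⌊133.2619/10⌋ = 13 → N.
Square: lon ⌊5.4771/2⌋ = 2; lat ⌊3.2619/1⌋ = 3.
Subsquare: lon ⌊1.4771/0.0833333⌋ = 17 → r; lat ⌊0.2619/0.0416667⌋ = 6 → g.

DN23rg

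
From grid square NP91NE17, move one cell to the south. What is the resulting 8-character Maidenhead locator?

NP91ne16

Latitude extended square 7; −1 → 6.
The longitude characters are unchanged.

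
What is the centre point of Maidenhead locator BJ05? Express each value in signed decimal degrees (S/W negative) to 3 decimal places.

5.500, -159.000

Field B=1, J=9: +1·20° lon, +9·10° lat → SW at lon -160°, lat 0°.
Square 0, 5: +0·2° lon, +5·1° lat → SW at lon -160°, lat 5°.
Cell spans 2° lon × 1° lat. Centre is SW corner plus half of each.
latitude 5.500, longitude -159.000.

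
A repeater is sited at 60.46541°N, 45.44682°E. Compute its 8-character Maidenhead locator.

LP20rl31

Shift to the Maidenhead origin (180°W, 90°S): lon 225.44682, lat 150.46541.
Field (20°×10°, letters A–R): lon ⌊225.44682/20⌋ = 11 → L; lat ⌊150.46541/10⌋ = 15 → P.
Square (2°×1°, digits 0–9): lon ⌊5.44682/2⌋ = 2; lat ⌊0.46541/1⌋ = 0.
Subsquare (5′×2.5′, letters a–x): lon ⌊1.44682/0.0833333⌋ = 17 → r; lat ⌊0.46541/0.0416667⌋ = 11 → l.
Extended square (30″×15″, digits 0–9): lon ⌊0.03015/0.00833333⌋ = 3; lat ⌊0.00708/0.00416667⌋ = 1.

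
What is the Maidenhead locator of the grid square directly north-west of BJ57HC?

Longitude subsquare h = 7; −1 → 6 = g.
Latitude subsquare c = 2; +1 → 3 = d.

BJ57gd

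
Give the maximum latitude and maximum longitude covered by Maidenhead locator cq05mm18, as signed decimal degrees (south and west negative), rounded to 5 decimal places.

75.53750, -138.98333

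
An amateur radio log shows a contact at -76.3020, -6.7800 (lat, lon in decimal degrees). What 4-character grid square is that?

Shift to the Maidenhead origin (180°W, 90°S): lon 173.22, lat 13.70.
Field: lon ⌊173.22/20⌋ = 8 → I; lat ⌊13.70/10⌋ = 1 → B.
Square: lon ⌊13.22/2⌋ = 6; lat ⌊3.70/1⌋ = 3.

IB63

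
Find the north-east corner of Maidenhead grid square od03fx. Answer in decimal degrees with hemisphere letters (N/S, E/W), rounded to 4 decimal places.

Field O=14, D=3: +14·20° lon, +3·10° lat → SW at lon 100°, lat -60°.
Square 0, 3: +0·2° lon, +3·1° lat → SW at lon 100°, lat -57°.
Subsquare f=5, x=23: +5·0.0833333° lon, +23·0.0416667° lat → SW at lon 100.417°, lat -56.0417°.
Cell spans 0.0833333° lon × 0.0416667° lat. NE corner is SW corner plus one full cell.
latitude 56.0000° S, longitude 100.5000° E.

56.0000° S, 100.5000° E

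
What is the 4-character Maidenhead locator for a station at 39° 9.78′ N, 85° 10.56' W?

Offset from 180°W / 90°S: lon 94.82°, lat 129.16°.
Field: lon ⌊94.82/20⌋ = 4 → E; lat ⌊129.16/10⌋ = 12 → M.
Square: lon ⌊14.82/2⌋ = 7; lat ⌊9.16/1⌋ = 9.

EM79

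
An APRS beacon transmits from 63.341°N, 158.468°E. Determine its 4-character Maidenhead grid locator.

QP93

Offset from 180°W / 90°S: lon 338.47°, lat 153.34°.
Field: 338.47/20 → 16 → Q, 153.34/10 → 15 → P; chars QP.
Square: 18.47/2 → 9, 3.34/1 → 3; chars 93.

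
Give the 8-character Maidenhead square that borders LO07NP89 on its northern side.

Latitude extended square 9; +1 → 10, wraps to 0, carry into subsquare.
Latitude subsquare p = 15; +1 → 16 = q.
The longitude characters are unchanged.

LO07nq80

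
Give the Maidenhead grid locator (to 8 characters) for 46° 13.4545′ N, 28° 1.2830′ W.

Add 180° to longitude and 90° to latitude: 151.97862, 136.22424.
Field (20°×10°, letters A–R): lon ⌊151.97862/20⌋ = 7 → H; lat ⌊136.22424/10⌋ = 13 → N.
Square (2°×1°, digits 0–9): lon ⌊11.97862/2⌋ = 5; lat ⌊6.22424/1⌋ = 6.
Subsquare (5′×2.5′, letters a–x): lon ⌊1.97862/0.0833333⌋ = 23 → x; lat ⌊0.22424/0.0416667⌋ = 5 → f.
Extended square (30″×15″, digits 0–9): lon ⌊0.06195/0.00833333⌋ = 7; lat ⌊0.01591/0.00416667⌋ = 3.

HN56xf73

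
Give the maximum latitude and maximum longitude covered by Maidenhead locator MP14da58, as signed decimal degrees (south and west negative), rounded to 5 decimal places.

Field M=12, P=15: +12·20° lon, +15·10° lat → SW at lon 60°, lat 60°.
Square 1, 4: +1·2° lon, +4·1° lat → SW at lon 62°, lat 64°.
Subsquare d=3, a=0: +3·0.0833333° lon, +0·0.0416667° lat → SW at lon 62.25°, lat 64°.
Extended square 5, 8: +5·0.00833333° lon, +8·0.00416667° lat → SW at lon 62.2917°, lat 64.0333°.
Cell spans 0.00833333° lon × 0.00416667° lat. NE corner is SW corner plus one full cell.
latitude 64.03750, longitude 62.30000.

64.03750, 62.30000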